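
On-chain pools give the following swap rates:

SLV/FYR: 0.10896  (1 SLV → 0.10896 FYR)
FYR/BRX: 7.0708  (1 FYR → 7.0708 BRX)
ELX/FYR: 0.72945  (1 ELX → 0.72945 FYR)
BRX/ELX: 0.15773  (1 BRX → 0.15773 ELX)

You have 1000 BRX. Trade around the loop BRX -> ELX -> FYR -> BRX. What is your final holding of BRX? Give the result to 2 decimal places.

1000 BRX × 0.15773 = 157.73 ELX
157.73 ELX × 0.72945 = 115.0561485 FYR
115.0561485 FYR × 7.0708 = 813.5390148138 BRX

813.54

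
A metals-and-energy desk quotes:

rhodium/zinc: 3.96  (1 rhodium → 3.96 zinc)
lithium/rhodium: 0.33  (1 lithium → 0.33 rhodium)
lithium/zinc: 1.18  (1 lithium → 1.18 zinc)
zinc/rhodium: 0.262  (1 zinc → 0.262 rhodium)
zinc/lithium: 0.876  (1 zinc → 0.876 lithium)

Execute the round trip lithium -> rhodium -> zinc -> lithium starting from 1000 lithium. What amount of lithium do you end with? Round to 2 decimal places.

1144.76

1000 lithium × 0.33 = 330 rhodium
330 rhodium × 3.96 = 1306.8 zinc
1306.8 zinc × 0.876 = 1144.7568 lithium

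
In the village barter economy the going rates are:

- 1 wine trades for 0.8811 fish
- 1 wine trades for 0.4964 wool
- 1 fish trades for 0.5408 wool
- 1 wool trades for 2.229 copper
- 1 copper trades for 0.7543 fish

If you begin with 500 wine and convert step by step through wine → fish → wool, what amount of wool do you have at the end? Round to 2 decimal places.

500 wine × 0.8811 = 440.55 fish
440.55 fish × 0.5408 = 238.24944 wool

238.25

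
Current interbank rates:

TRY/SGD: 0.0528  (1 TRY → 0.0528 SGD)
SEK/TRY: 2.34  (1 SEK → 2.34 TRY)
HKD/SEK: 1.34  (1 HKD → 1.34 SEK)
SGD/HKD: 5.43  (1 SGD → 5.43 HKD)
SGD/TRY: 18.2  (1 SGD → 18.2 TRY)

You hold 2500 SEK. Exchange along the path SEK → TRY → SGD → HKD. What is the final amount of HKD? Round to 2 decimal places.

1677.22

2500 SEK × 2.34 = 5850 TRY
5850 TRY × 0.0528 = 308.88 SGD
308.88 SGD × 5.43 = 1677.2184 HKD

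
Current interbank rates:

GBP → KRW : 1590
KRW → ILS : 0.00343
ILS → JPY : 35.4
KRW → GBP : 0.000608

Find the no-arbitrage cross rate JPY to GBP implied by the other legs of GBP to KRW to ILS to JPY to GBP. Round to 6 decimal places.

0.005180

Known legs of the cycle: 1590 × 0.00343 × 35.4 = 193.06098
For no arbitrage the full-cycle product must be 1, so the missing rate is 1 / 193.06098 ≈ 0.00517971.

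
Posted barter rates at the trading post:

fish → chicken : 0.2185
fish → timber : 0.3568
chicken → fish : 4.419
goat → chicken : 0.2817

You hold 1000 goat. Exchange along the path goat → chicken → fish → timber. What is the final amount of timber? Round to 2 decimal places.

1000 goat × 0.2817 = 281.7 chicken
281.7 chicken × 4.419 = 1244.8323 fish
1244.8323 fish × 0.3568 = 444.15616464 timber

444.16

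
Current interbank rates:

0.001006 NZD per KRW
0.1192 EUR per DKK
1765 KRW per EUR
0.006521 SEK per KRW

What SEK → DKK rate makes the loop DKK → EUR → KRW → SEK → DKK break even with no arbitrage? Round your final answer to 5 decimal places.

0.72889

Known legs of the cycle: 0.1192 × 1765 × 0.006521 = 1.371940148
For no arbitrage the full-cycle product must be 1, so the missing rate is 1 / 1.371940148 ≈ 0.7288948.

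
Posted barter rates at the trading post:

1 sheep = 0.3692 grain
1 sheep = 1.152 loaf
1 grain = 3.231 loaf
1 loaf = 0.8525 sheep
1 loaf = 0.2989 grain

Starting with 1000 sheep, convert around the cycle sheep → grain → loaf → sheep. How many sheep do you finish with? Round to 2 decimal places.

1016.93

1000 sheep × 0.3692 = 369.2 grain
369.2 grain × 3.231 = 1192.8852 loaf
1192.8852 loaf × 0.8525 = 1016.934633 sheep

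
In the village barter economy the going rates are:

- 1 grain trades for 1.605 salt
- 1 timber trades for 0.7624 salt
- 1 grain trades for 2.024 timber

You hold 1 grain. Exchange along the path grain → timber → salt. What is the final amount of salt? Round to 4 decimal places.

1.5431

1 grain × 2.024 = 2.024 timber
2.024 timber × 0.7624 = 1.5430976 salt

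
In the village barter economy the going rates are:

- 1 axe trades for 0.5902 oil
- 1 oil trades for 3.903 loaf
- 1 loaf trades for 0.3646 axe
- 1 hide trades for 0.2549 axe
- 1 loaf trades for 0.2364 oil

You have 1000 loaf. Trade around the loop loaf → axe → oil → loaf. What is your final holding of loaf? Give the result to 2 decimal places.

839.87

1000 loaf × 0.3646 = 364.6 axe
364.6 axe × 0.5902 = 215.18692 oil
215.18692 oil × 3.903 = 839.87454876 loaf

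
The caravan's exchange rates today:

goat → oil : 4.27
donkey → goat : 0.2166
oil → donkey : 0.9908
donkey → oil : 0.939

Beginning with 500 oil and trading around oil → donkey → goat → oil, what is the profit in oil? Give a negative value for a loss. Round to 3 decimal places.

500 oil × 0.9908 = 495.4 donkey
495.4 donkey × 0.2166 = 107.30364 goat
107.30364 goat × 4.27 = 458.1865428 oil
Net change: 458.1865428 − 500 = -41.8134572 oil

-41.813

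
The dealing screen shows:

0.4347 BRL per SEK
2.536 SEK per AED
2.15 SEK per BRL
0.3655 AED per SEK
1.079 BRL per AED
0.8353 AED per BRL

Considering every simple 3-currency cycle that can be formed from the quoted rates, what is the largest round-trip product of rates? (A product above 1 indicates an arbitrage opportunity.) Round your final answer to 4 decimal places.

SEK→BRL→AED→SEK: 0.4347 × 0.8353 × 2.536 = 0.92083
SEK→AED→BRL→SEK: 0.3655 × 1.079 × 2.15 = 0.84791
Maximum is SEK→BRL→AED→SEK at 0.9208; no arbitrage — every cycle loses value.

0.9208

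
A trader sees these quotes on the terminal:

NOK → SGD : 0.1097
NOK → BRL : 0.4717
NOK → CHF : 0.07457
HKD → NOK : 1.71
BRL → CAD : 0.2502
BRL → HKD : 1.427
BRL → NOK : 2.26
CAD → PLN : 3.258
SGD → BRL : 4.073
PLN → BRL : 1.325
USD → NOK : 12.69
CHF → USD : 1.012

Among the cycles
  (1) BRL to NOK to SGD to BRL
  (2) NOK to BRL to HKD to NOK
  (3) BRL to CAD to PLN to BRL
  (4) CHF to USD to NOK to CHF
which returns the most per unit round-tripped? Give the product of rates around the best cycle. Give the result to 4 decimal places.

(1) 2.26 × 0.1097 × 4.073 = 1.00979
(2) 0.4717 × 1.427 × 1.71 = 1.15103
(3) 0.2502 × 3.258 × 1.325 = 1.08008
(4) 1.012 × 12.69 × 0.07457 = 0.95765
Highest is cycle (2) at 1.1510 (>1, arbitrage).

1.1510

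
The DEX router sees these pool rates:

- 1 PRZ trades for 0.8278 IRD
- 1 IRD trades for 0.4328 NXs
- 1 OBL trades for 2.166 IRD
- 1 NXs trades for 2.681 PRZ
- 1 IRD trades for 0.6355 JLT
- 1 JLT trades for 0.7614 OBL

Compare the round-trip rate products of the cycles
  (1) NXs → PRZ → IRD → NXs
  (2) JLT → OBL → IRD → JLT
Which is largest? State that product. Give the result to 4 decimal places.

1.0481

(1) 2.681 × 0.8278 × 0.4328 = 0.96053
(2) 0.7614 × 2.166 × 0.6355 = 1.04806
Highest is cycle (2) at 1.0481 (>1, arbitrage).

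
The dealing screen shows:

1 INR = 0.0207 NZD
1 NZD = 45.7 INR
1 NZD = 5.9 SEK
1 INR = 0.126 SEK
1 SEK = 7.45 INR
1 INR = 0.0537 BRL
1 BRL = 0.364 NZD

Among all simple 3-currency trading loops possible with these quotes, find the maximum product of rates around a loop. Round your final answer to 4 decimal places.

INR→NZD→SEK→INR: 0.0207 × 5.9 × 7.45 = 0.90987
INR→BRL→NZD→INR: 0.0537 × 0.364 × 45.7 = 0.89329
Maximum is INR→NZD→SEK→INR at 0.9099; no arbitrage — every cycle loses value.

0.9099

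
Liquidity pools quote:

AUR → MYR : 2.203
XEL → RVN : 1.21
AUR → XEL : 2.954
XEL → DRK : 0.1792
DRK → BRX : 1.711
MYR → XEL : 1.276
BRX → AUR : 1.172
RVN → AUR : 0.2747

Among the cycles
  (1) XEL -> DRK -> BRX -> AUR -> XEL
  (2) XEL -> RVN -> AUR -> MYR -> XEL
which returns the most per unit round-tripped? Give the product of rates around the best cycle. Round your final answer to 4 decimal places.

1.0615

(1) 0.1792 × 1.711 × 1.172 × 2.954 = 1.06151
(2) 1.21 × 0.2747 × 2.203 × 1.276 = 0.93435
Highest is cycle (1) at 1.0615 (>1, arbitrage).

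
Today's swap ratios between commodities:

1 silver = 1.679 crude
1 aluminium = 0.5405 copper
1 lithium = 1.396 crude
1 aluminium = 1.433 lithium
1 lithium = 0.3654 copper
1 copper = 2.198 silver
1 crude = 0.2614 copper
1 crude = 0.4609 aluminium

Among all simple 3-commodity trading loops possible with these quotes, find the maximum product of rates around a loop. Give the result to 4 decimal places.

crude→copper→silver→crude: 0.2614 × 2.198 × 1.679 = 0.96468
crude→aluminium→lithium→crude: 0.4609 × 1.433 × 1.396 = 0.92202
Maximum is crude→copper→silver→crude at 0.9647; no arbitrage — every cycle loses value.

0.9647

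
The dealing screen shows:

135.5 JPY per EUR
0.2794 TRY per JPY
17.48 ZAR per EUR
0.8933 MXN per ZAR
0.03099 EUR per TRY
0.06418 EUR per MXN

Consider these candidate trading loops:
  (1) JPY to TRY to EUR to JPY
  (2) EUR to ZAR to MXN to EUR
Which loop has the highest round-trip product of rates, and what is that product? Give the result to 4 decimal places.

1.1732

(1) 0.2794 × 0.03099 × 135.5 = 1.17324
(2) 17.48 × 0.8933 × 0.06418 = 1.00216
Highest is cycle (1) at 1.1732 (>1, arbitrage).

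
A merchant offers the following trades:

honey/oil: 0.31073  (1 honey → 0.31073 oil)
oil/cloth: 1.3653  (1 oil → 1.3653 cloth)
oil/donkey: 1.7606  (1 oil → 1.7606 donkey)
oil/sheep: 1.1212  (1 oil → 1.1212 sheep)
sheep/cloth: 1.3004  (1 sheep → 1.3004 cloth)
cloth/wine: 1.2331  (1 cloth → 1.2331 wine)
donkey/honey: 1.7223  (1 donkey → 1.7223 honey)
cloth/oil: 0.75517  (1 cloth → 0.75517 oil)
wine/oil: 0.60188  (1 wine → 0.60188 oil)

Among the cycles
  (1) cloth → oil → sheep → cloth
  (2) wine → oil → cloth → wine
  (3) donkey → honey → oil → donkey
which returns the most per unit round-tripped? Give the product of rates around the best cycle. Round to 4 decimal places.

1.1010

(1) 0.75517 × 1.1212 × 1.3004 = 1.10104
(2) 0.60188 × 1.3653 × 1.2331 = 1.01330
(3) 1.7223 × 0.31073 × 1.7606 = 0.94222
Highest is cycle (1) at 1.1010 (>1, arbitrage).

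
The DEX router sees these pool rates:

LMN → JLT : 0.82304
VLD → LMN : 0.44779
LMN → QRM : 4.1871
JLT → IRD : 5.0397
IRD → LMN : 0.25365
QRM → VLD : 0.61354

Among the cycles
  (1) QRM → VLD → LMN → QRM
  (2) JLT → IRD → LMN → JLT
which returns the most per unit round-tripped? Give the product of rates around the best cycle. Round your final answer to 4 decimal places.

1.1504

(1) 0.61354 × 0.44779 × 4.1871 = 1.15035
(2) 5.0397 × 0.25365 × 0.82304 = 1.05211
Highest is cycle (1) at 1.1504 (>1, arbitrage).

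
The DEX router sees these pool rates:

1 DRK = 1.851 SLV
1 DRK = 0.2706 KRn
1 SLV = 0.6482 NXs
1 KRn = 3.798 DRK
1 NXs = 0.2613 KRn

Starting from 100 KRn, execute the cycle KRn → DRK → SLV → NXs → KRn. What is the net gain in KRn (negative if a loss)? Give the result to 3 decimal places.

19.072

100 KRn × 3.798 = 379.8 DRK
379.8 DRK × 1.851 = 703.0098 SLV
703.0098 SLV × 0.6482 = 455.69095236 NXs
455.69095236 NXs × 0.2613 = 119.072045851668 KRn
Net change: 119.072045851668 − 100 = 19.072045851668 KRn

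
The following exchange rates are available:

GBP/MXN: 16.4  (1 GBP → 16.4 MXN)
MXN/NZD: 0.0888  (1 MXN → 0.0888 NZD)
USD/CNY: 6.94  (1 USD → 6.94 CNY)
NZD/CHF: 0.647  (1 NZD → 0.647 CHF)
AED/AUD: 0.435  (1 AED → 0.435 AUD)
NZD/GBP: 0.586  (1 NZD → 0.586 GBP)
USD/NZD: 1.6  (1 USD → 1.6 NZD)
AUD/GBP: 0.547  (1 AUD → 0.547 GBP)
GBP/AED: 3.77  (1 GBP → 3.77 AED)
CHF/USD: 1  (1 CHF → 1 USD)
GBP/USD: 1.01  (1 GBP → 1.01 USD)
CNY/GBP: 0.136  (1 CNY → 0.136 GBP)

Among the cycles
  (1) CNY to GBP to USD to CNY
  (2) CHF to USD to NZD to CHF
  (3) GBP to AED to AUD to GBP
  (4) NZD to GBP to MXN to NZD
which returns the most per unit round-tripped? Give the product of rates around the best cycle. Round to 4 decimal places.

1.0352

(1) 0.136 × 1.01 × 6.94 = 0.95328
(2) 1 × 1.6 × 0.647 = 1.03520
(3) 3.77 × 0.435 × 0.547 = 0.89705
(4) 0.586 × 16.4 × 0.0888 = 0.85340
Highest is cycle (2) at 1.0352 (>1, arbitrage).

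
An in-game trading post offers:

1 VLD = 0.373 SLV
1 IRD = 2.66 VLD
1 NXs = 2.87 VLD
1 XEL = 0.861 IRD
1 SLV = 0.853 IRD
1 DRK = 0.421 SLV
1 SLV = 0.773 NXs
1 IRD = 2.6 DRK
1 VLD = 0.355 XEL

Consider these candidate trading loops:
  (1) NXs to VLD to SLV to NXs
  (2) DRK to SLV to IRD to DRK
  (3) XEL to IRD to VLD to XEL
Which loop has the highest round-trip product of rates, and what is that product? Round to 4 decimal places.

(1) 2.87 × 0.373 × 0.773 = 0.82750
(2) 0.421 × 0.853 × 2.6 = 0.93369
(3) 0.861 × 2.66 × 0.355 = 0.81304
Highest is cycle (2) at 0.9337 (≤1, no arbitrage).

0.9337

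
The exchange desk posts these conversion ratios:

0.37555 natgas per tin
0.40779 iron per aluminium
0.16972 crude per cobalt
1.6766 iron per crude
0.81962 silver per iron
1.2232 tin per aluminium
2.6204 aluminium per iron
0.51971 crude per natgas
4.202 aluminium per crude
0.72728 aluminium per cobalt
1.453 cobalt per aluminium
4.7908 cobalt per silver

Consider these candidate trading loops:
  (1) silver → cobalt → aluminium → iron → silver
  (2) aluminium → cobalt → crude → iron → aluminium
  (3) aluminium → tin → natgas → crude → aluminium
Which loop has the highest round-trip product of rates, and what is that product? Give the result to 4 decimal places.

(1) 4.7908 × 0.72728 × 0.40779 × 0.81962 = 1.16455
(2) 1.453 × 0.16972 × 1.6766 × 2.6204 = 1.08342
(3) 1.2232 × 0.37555 × 0.51971 × 4.202 = 1.00319
Highest is cycle (1) at 1.1646 (>1, arbitrage).

1.1646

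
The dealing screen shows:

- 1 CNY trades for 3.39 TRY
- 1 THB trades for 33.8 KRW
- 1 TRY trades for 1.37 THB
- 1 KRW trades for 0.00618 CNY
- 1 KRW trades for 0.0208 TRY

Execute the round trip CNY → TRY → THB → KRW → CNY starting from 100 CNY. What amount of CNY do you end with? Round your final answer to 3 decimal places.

97.012

100 CNY × 3.39 = 339 TRY
339 TRY × 1.37 = 464.43 THB
464.43 THB × 33.8 = 15697.734 KRW
15697.734 KRW × 0.00618 = 97.01199612 CNY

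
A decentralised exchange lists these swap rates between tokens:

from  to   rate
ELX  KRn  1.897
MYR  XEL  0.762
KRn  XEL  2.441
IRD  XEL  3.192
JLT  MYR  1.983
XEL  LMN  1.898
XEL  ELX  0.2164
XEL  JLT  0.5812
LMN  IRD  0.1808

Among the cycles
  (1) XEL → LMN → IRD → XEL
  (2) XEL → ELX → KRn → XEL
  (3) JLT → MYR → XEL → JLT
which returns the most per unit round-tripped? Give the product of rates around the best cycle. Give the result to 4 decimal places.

(1) 1.898 × 0.1808 × 3.192 = 1.09536
(2) 0.2164 × 1.897 × 2.441 = 1.00206
(3) 1.983 × 0.762 × 0.5812 = 0.87822
Highest is cycle (1) at 1.0954 (>1, arbitrage).

1.0954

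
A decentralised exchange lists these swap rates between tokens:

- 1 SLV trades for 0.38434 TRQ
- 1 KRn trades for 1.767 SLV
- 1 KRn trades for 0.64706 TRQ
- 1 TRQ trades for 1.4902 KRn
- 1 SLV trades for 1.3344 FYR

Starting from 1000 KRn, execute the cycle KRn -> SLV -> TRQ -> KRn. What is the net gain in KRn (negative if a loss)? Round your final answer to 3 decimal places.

1000 KRn × 1.767 = 1767 SLV
1767 SLV × 0.38434 = 679.12878 TRQ
679.12878 TRQ × 1.4902 = 1012.037707956 KRn
Net change: 1012.037707956 − 1000 = 12.037707956 KRn

12.038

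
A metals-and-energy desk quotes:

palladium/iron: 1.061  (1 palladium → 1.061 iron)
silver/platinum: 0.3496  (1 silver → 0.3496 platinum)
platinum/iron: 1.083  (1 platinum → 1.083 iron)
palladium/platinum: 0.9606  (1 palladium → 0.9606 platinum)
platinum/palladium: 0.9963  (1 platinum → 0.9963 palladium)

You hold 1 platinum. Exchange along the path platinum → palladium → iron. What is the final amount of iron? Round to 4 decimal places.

1 platinum × 0.9963 = 0.9963 palladium
0.9963 palladium × 1.061 = 1.0570743 iron

1.0571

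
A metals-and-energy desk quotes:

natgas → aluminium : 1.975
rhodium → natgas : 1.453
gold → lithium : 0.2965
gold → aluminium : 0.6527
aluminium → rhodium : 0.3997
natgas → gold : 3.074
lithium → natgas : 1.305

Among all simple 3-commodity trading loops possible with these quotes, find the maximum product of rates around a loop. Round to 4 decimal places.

1.1894

gold→lithium→natgas→gold: 0.2965 × 1.305 × 3.074 = 1.18943
aluminium→rhodium→natgas→aluminium: 0.3997 × 1.453 × 1.975 = 1.14701
Maximum is gold→lithium→natgas→gold at 1.1894; arbitrage exists.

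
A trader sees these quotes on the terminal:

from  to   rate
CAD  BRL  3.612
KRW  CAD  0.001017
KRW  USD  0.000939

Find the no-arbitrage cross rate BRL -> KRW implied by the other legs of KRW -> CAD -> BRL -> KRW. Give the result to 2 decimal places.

Known legs of the cycle: 0.001017 × 3.612 = 0.003673404
For no arbitrage the full-cycle product must be 1, so the missing rate is 1 / 0.003673404 ≈ 272.2271.

272.23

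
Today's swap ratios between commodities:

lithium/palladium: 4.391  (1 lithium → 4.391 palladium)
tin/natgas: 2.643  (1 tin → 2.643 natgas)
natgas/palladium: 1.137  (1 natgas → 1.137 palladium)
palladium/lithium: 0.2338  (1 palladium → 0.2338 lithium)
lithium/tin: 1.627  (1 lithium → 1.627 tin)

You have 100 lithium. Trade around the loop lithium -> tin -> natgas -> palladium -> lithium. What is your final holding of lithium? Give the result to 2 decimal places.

114.31

100 lithium × 1.627 = 162.7 tin
162.7 tin × 2.643 = 430.0161 natgas
430.0161 natgas × 1.137 = 488.9283057 palladium
488.9283057 palladium × 0.2338 = 114.31143787266 lithium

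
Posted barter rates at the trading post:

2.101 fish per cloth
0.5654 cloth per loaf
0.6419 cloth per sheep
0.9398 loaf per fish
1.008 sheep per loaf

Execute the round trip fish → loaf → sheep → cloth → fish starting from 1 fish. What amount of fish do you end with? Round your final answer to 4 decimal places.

1.2776

1 fish × 0.9398 = 0.9398 loaf
0.9398 loaf × 1.008 = 0.9473184 sheep
0.9473184 sheep × 0.6419 = 0.60808368096 cloth
0.60808368096 cloth × 2.101 = 1.27758381369696 fish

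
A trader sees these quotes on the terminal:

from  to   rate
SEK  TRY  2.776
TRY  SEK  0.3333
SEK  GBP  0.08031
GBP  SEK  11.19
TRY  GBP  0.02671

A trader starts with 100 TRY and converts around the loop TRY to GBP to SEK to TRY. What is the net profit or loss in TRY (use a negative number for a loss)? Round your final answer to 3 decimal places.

100 TRY × 0.02671 = 2.671 GBP
2.671 GBP × 11.19 = 29.88849 SEK
29.88849 SEK × 2.776 = 82.97044824 TRY
Net change: 82.97044824 − 100 = -17.02955176 TRY

-17.030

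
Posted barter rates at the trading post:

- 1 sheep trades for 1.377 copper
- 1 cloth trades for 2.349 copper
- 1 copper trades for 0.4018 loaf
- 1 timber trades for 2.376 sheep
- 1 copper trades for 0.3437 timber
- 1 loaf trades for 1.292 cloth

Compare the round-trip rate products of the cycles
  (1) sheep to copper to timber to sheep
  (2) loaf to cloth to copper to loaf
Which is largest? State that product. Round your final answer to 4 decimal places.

1.2194

(1) 1.377 × 0.3437 × 2.376 = 1.12450
(2) 1.292 × 2.349 × 0.4018 = 1.21943
Highest is cycle (2) at 1.2194 (>1, arbitrage).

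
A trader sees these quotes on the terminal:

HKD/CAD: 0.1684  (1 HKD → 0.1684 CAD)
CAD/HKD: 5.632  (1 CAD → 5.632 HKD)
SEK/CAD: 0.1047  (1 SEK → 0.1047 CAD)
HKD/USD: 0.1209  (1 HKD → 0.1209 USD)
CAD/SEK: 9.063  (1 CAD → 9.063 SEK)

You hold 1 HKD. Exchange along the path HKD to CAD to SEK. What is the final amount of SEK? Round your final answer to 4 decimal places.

1.5262

1 HKD × 0.1684 = 0.1684 CAD
0.1684 CAD × 9.063 = 1.5262092 SEK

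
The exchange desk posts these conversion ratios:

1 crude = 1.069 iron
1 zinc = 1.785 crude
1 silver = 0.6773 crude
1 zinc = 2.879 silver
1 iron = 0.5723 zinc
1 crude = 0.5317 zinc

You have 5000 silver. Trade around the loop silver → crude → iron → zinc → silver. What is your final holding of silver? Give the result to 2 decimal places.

5964.78

5000 silver × 0.6773 = 3386.5 crude
3386.5 crude × 1.069 = 3620.1685 iron
3620.1685 iron × 0.5723 = 2071.82243255 zinc
2071.82243255 zinc × 2.879 = 5964.77678331145 silver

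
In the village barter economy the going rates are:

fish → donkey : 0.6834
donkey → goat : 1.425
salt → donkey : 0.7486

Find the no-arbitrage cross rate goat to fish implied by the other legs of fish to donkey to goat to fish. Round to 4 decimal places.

Known legs of the cycle: 0.6834 × 1.425 = 0.973845
For no arbitrage the full-cycle product must be 1, so the missing rate is 1 / 0.973845 ≈ 1.026857.

1.0269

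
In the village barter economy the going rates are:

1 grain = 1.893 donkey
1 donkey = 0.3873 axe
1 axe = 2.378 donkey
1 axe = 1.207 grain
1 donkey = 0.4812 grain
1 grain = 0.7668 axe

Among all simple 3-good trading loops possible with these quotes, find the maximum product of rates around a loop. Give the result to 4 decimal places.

axe→grain→donkey→axe: 1.207 × 1.893 × 0.3873 = 0.88492
axe→donkey→grain→axe: 2.378 × 0.4812 × 0.7668 = 0.87744
Maximum is axe→grain→donkey→axe at 0.8849; no arbitrage — every cycle loses value.

0.8849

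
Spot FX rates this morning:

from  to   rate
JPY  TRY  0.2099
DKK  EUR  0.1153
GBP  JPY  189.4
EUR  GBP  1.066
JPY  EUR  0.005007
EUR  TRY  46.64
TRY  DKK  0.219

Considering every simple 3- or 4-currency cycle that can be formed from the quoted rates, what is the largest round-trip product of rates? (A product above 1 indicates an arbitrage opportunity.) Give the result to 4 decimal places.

1.1777

TRY→DKK→EUR→TRY: 0.219 × 0.1153 × 46.64 = 1.17769
JPY→EUR→GBP→JPY: 0.005007 × 1.066 × 189.4 = 1.01092
Maximum is TRY→DKK→EUR→TRY at 1.1777; arbitrage exists.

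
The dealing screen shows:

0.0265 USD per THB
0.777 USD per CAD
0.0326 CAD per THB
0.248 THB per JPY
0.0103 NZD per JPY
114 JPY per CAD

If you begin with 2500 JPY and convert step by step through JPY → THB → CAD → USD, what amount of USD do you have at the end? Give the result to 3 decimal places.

2500 JPY × 0.248 = 620 THB
620 THB × 0.0326 = 20.212 CAD
20.212 CAD × 0.777 = 15.704724 USD

15.705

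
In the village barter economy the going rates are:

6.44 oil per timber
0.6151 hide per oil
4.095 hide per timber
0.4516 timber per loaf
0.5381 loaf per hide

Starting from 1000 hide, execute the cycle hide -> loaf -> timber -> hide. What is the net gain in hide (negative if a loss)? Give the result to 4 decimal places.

-4.8906

1000 hide × 0.5381 = 538.1 loaf
538.1 loaf × 0.4516 = 243.00596 timber
243.00596 timber × 4.095 = 995.1094062 hide
Net change: 995.1094062 − 1000 = -4.8905938 hide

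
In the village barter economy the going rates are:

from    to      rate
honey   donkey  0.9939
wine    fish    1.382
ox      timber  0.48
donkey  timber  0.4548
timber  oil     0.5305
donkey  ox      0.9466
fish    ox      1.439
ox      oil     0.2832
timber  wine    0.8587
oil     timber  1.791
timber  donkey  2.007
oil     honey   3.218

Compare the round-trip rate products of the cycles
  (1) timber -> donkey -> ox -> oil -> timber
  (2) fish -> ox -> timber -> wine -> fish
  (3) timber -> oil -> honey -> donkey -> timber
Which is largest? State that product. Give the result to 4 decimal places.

(1) 2.007 × 0.9466 × 0.2832 × 1.791 = 0.96361
(2) 1.439 × 0.48 × 0.8587 × 1.382 = 0.81969
(3) 0.5305 × 3.218 × 0.9939 × 0.4548 = 0.77168
Highest is cycle (1) at 0.9636 (≤1, no arbitrage).

0.9636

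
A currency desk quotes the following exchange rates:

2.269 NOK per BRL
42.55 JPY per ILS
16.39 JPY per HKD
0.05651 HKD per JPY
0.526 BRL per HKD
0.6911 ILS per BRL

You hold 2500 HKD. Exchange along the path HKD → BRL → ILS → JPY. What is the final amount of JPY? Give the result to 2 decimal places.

38669.29

2500 HKD × 0.526 = 1315 BRL
1315 BRL × 0.6911 = 908.7965 ILS
908.7965 ILS × 42.55 = 38669.291075 JPY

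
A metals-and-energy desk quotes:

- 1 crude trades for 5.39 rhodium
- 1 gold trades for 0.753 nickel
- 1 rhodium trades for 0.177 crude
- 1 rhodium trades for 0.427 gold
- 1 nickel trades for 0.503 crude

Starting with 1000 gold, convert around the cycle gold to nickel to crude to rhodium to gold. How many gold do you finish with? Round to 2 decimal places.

1000 gold × 0.753 = 753 nickel
753 nickel × 0.503 = 378.759 crude
378.759 crude × 5.39 = 2041.51101 rhodium
2041.51101 rhodium × 0.427 = 871.72520127 gold

871.73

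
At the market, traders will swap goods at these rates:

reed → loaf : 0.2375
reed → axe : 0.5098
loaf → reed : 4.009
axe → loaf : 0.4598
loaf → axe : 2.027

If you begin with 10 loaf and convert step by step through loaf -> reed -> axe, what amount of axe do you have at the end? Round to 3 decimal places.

20.438

10 loaf × 4.009 = 40.09 reed
40.09 reed × 0.5098 = 20.437882 axe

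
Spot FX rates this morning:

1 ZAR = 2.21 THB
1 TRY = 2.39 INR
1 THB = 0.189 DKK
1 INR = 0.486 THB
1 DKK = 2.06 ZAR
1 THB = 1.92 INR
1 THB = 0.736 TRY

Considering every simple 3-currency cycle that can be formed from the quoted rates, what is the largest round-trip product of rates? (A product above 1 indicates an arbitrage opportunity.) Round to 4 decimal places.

DKK→ZAR→THB→DKK: 2.06 × 2.21 × 0.189 = 0.86044
INR→THB→TRY→INR: 0.486 × 0.736 × 2.39 = 0.85489
Maximum is DKK→ZAR→THB→DKK at 0.8604; no arbitrage — every cycle loses value.

0.8604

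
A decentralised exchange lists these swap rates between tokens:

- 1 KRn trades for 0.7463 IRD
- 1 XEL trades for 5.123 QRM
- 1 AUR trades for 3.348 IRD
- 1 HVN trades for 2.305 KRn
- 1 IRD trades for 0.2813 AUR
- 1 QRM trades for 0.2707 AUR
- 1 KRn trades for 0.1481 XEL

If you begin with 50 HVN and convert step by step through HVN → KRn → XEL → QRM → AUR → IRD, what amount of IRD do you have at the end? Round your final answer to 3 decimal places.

50 HVN × 2.305 = 115.25 KRn
115.25 KRn × 0.1481 = 17.068525 XEL
17.068525 XEL × 5.123 = 87.442053575 QRM
87.442053575 QRM × 0.2707 = 23.6705639027525 AUR
23.6705639027525 AUR × 3.348 = 79.24904794641537 IRD

79.249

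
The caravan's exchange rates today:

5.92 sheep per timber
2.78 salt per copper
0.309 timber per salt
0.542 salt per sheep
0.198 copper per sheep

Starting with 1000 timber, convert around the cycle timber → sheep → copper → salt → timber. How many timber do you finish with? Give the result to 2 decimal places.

1006.91

1000 timber × 5.92 = 5920 sheep
5920 sheep × 0.198 = 1172.16 copper
1172.16 copper × 2.78 = 3258.6048 salt
3258.6048 salt × 0.309 = 1006.9088832 timber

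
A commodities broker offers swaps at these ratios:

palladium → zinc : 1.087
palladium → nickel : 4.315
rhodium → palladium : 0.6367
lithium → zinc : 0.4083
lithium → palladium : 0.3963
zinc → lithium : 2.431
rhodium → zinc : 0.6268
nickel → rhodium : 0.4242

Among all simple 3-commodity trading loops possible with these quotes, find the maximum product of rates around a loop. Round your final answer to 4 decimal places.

nickel→rhodium→palladium→nickel: 0.4242 × 0.6367 × 4.315 = 1.16543
zinc→lithium→palladium→zinc: 2.431 × 0.3963 × 1.087 = 1.04722
Maximum is nickel→rhodium→palladium→nickel at 1.1654; arbitrage exists.

1.1654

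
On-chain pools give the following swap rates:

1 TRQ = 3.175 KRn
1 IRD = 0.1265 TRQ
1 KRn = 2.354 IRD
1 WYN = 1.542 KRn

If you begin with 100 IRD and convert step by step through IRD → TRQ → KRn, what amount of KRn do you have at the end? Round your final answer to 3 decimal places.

100 IRD × 0.1265 = 12.65 TRQ
12.65 TRQ × 3.175 = 40.16375 KRn

40.164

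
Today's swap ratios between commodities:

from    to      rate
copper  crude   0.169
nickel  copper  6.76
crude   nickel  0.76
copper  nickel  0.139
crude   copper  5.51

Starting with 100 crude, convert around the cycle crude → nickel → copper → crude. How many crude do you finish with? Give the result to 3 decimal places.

86.825

100 crude × 0.76 = 76 nickel
76 nickel × 6.76 = 513.76 copper
513.76 copper × 0.169 = 86.82544 crude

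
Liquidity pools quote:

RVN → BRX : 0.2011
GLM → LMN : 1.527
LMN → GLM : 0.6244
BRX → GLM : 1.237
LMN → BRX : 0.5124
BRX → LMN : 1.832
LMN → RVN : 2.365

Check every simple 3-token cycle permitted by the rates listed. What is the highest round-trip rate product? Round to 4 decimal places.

GLM→LMN→BRX→GLM: 1.527 × 0.5124 × 1.237 = 0.96787
BRX→LMN→RVN→BRX: 1.832 × 2.365 × 0.2011 = 0.87130
Maximum is GLM→LMN→BRX→GLM at 0.9679; no arbitrage — every cycle loses value.

0.9679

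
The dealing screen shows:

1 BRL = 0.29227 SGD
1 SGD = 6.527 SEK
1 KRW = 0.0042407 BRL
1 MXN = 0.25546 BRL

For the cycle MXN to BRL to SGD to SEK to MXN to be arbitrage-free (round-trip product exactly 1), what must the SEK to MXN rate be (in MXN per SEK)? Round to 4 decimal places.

Known legs of the cycle: 0.25546 × 0.29227 × 6.527 = 0.4873273212434
For no arbitrage the full-cycle product must be 1, so the missing rate is 1 / 0.4873273212434 ≈ 2.052009.

2.0520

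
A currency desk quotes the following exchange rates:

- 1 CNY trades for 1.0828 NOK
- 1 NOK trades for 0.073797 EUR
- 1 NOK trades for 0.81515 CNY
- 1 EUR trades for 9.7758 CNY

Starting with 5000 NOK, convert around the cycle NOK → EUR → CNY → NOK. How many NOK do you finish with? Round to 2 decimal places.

5000 NOK × 0.073797 = 368.985 EUR
368.985 EUR × 9.7758 = 3607.123563 CNY
3607.123563 CNY × 1.0828 = 3905.7933940164 NOK

3905.79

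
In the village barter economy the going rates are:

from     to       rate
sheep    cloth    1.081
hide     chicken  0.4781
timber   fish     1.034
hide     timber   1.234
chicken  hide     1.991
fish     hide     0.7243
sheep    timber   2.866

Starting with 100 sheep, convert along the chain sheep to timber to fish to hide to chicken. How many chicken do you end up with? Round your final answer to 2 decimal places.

102.62

100 sheep × 2.866 = 286.6 timber
286.6 timber × 1.034 = 296.3444 fish
296.3444 fish × 0.7243 = 214.64224892 hide
214.64224892 hide × 0.4781 = 102.620459208652 chicken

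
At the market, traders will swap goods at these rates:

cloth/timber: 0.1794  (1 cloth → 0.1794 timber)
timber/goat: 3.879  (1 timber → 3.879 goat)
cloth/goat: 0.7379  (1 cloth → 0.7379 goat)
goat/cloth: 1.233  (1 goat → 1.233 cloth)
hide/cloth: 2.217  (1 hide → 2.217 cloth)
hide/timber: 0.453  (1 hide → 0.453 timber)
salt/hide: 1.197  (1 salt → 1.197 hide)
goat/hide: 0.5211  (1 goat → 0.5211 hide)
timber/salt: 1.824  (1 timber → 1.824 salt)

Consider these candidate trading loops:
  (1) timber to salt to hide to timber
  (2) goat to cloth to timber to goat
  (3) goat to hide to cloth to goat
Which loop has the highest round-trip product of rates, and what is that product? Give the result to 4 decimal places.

(1) 1.824 × 1.197 × 0.453 = 0.98905
(2) 1.233 × 0.1794 × 3.879 = 0.85804
(3) 0.5211 × 2.217 × 0.7379 = 0.85248
Highest is cycle (1) at 0.9890 (≤1, no arbitrage).

0.9890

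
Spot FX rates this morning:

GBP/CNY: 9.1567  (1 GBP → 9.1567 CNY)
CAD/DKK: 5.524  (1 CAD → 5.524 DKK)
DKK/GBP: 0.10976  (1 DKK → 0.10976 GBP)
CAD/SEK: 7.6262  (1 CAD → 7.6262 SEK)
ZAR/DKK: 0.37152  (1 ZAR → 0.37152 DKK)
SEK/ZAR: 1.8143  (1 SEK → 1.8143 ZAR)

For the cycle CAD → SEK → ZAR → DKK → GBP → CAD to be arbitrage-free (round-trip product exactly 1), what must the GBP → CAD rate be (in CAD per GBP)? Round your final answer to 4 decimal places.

Known legs of the cycle: 7.6262 × 1.8143 × 0.37152 × 0.10976 = 0.564213648440236032
For no arbitrage the full-cycle product must be 1, so the missing rate is 1 / 0.564213648440236032 ≈ 1.772378.

1.7724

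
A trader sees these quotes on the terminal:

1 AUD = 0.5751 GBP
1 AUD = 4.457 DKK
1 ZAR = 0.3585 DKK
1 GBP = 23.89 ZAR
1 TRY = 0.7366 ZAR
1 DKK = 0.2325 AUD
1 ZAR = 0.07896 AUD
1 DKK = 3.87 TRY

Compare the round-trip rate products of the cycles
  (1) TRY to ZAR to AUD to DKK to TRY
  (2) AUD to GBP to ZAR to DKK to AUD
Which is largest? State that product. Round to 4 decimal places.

1.1452

(1) 0.7366 × 0.07896 × 4.457 × 3.87 = 1.00321
(2) 0.5751 × 23.89 × 0.3585 × 0.2325 = 1.14517
Highest is cycle (2) at 1.1452 (>1, arbitrage).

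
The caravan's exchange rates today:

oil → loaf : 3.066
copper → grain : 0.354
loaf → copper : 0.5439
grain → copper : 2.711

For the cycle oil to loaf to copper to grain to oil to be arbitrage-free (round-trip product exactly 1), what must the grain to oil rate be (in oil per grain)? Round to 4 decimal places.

Known legs of the cycle: 3.066 × 0.5439 × 0.354 = 0.5903294796
For no arbitrage the full-cycle product must be 1, so the missing rate is 1 / 0.5903294796 ≈ 1.693969.

1.6940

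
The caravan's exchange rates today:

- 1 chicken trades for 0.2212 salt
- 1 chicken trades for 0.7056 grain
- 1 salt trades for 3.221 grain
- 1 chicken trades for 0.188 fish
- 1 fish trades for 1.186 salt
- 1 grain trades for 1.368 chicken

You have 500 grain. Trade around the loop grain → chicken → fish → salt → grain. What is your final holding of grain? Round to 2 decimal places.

500 grain × 1.368 = 684 chicken
684 chicken × 0.188 = 128.592 fish
128.592 fish × 1.186 = 152.510112 salt
152.510112 salt × 3.221 = 491.235070752 grain

491.24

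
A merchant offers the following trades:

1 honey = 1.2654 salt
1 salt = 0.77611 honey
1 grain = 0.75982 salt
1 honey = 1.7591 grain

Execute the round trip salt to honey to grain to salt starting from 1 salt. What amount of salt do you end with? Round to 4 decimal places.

1.0373

1 salt × 0.77611 = 0.77611 honey
0.77611 honey × 1.7591 = 1.365255101 grain
1.365255101 grain × 0.75982 = 1.03734813084182 salt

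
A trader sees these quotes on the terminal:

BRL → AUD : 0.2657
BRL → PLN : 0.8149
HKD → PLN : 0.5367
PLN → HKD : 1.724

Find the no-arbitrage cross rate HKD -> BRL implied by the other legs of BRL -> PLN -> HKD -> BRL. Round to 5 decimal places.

Known legs of the cycle: 0.8149 × 1.724 = 1.4048876
For no arbitrage the full-cycle product must be 1, so the missing rate is 1 / 1.4048876 ≈ 0.7118007.

0.71180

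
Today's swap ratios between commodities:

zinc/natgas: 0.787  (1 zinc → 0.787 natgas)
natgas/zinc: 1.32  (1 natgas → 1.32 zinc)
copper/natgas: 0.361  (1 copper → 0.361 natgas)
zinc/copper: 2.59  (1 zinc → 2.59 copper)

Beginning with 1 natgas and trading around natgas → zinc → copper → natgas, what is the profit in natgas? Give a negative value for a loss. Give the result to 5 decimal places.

0.23419

1 natgas × 1.32 = 1.32 zinc
1.32 zinc × 2.59 = 3.4188 copper
3.4188 copper × 0.361 = 1.2341868 natgas
Net change: 1.2341868 − 1 = 0.2341868 natgas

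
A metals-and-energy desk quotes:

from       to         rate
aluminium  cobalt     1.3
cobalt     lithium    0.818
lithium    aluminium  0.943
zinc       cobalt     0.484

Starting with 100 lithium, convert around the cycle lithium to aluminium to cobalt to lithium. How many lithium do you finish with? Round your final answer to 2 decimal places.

100 lithium × 0.943 = 94.3 aluminium
94.3 aluminium × 1.3 = 122.59 cobalt
122.59 cobalt × 0.818 = 100.27862 lithium

100.28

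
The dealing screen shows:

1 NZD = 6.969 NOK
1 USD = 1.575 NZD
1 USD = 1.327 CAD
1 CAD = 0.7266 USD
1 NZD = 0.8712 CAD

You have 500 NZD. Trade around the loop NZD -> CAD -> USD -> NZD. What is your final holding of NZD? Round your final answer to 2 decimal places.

500 NZD × 0.8712 = 435.6 CAD
435.6 CAD × 0.7266 = 316.50696 USD
316.50696 USD × 1.575 = 498.498462 NZD

498.50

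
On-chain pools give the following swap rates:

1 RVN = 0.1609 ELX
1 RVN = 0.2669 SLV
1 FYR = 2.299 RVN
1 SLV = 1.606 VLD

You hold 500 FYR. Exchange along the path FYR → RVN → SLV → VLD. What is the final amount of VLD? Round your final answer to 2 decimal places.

492.72

500 FYR × 2.299 = 1149.5 RVN
1149.5 RVN × 0.2669 = 306.80155 SLV
306.80155 SLV × 1.606 = 492.7232893 VLD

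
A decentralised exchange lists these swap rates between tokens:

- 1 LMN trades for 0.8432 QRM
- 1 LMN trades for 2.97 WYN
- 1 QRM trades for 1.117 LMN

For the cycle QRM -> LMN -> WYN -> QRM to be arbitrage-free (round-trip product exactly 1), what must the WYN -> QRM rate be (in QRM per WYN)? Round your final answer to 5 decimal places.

Known legs of the cycle: 1.117 × 2.97 = 3.31749
For no arbitrage the full-cycle product must be 1, so the missing rate is 1 / 3.31749 ≈ 0.3014327.

0.30143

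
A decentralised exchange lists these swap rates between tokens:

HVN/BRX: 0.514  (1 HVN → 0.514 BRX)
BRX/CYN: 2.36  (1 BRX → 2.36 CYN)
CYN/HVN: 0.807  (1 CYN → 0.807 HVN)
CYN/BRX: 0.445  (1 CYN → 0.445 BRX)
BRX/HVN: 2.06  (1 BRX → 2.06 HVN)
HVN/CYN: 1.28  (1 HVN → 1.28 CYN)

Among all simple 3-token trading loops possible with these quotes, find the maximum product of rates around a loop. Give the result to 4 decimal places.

BRX→HVN→CYN→BRX: 2.06 × 1.28 × 0.445 = 1.17338
BRX→CYN→HVN→BRX: 2.36 × 0.807 × 0.514 = 0.97892
Maximum is BRX→HVN→CYN→BRX at 1.1734; arbitrage exists.

1.1734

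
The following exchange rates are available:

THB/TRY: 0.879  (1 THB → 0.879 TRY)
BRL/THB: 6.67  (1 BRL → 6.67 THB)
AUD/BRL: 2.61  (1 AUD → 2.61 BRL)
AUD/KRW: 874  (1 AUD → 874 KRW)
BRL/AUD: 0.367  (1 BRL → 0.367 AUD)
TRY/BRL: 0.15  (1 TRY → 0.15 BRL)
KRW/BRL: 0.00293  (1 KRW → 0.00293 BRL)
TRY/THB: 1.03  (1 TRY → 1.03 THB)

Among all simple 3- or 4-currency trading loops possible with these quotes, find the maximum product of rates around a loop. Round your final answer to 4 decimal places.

0.9398

AUD→KRW→BRL→AUD: 874 × 0.00293 × 0.367 = 0.93982
THB→TRY→BRL→THB: 0.879 × 0.15 × 6.67 = 0.87944
Maximum is AUD→KRW→BRL→AUD at 0.9398; no arbitrage — every cycle loses value.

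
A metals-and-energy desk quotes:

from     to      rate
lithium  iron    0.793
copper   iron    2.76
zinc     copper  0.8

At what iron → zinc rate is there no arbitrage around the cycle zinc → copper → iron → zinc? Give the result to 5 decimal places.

0.45290

Known legs of the cycle: 0.8 × 2.76 = 2.208
For no arbitrage the full-cycle product must be 1, so the missing rate is 1 / 2.208 ≈ 0.4528986.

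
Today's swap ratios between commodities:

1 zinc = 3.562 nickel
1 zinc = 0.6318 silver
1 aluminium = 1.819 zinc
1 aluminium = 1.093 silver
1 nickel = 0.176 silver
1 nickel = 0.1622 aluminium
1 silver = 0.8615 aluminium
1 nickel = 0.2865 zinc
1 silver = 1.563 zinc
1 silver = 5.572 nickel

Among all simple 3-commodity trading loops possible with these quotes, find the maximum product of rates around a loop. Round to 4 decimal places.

1.0509

nickel→aluminium→zinc→nickel: 0.1622 × 1.819 × 3.562 = 1.05094
nickel→zinc→silver→nickel: 0.2865 × 0.6318 × 5.572 = 1.00859
aluminium→zinc→silver→aluminium: 1.819 × 0.6318 × 0.8615 = 0.99007
nickel→aluminium→silver→nickel: 0.1622 × 1.093 × 5.572 = 0.98783
nickel→silver→zinc→nickel: 0.176 × 1.563 × 3.562 = 0.97986
Maximum is nickel→aluminium→zinc→nickel at 1.0509; arbitrage exists.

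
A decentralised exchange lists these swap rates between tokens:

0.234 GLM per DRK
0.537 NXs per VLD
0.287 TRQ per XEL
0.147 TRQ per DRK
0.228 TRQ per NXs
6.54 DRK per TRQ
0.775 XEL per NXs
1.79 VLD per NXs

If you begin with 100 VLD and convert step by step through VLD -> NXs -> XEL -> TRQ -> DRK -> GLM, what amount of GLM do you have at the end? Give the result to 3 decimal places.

18.279

100 VLD × 0.537 = 53.7 NXs
53.7 NXs × 0.775 = 41.6175 XEL
41.6175 XEL × 0.287 = 11.9442225 TRQ
11.9442225 TRQ × 6.54 = 78.11521515 DRK
78.11521515 DRK × 0.234 = 18.2789603451 GLM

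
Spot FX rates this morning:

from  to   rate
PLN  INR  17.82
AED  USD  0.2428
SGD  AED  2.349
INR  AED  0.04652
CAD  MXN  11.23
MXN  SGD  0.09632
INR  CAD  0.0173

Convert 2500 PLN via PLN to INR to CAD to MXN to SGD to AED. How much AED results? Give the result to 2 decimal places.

2500 PLN × 17.82 = 44550 INR
44550 INR × 0.0173 = 770.715 CAD
770.715 CAD × 11.23 = 8655.12945 MXN
8655.12945 MXN × 0.09632 = 833.662068624 SGD
833.662068624 SGD × 2.349 = 1958.272199197776 AED

1958.27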